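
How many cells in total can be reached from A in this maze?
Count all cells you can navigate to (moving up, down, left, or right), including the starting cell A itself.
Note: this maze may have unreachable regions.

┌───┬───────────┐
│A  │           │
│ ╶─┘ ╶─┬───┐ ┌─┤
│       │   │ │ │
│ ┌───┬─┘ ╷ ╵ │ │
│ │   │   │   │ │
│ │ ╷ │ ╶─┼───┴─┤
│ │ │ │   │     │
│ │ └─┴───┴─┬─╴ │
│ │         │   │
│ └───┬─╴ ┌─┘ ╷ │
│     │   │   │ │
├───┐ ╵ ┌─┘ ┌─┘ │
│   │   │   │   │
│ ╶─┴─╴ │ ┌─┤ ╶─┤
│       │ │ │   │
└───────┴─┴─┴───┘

Using BFS/flood-fill to find all reachable cells from A:
Maze size: 8 × 8 = 64 total cells
18 cell(s) are walled off and cannot be reached from A.
Reachable cells: 46

Reachable region (· marks reachable cells):

┌───┬───────────┐
│A ·│· · · · · ·│
│ ╶─┘ ╶─┬───┐ ┌─┤
│· · · ·│· ·│·│ │
│ ┌───┬─┘ ╷ ╵ │ │
│·│· ·│· ·│· ·│ │
│ │ ╷ │ ╶─┼───┴─┤
│·│·│·│· ·│     │
│ │ └─┴───┴─┬─╴ │
│·│· · · · ·│   │
│ └───┬─╴ ┌─┘ ╷ │
│· · ·│· ·│   │ │
├───┐ ╵ ┌─┘ ┌─┘ │
│· ·│· ·│   │   │
│ ╶─┴─╴ │ ┌─┤ ╶─┤
│· · · ·│ │ │   │
└───────┴─┴─┴───┘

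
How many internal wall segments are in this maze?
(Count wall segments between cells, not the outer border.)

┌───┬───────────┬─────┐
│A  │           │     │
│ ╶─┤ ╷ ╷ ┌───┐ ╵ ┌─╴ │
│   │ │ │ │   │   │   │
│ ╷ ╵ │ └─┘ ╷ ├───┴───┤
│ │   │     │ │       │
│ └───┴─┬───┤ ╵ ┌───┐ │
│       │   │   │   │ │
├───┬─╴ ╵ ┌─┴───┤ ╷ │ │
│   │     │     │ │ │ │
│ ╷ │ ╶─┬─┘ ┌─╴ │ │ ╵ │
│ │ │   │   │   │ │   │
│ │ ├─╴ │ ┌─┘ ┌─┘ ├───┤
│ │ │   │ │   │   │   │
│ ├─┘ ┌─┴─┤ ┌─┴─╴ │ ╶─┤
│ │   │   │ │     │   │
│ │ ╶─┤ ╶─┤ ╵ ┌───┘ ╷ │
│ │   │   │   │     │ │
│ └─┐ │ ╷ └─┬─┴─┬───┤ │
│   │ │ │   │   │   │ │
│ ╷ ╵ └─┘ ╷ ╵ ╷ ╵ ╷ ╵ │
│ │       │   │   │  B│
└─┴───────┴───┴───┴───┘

Counting internal wall segments:
Total internal walls: 100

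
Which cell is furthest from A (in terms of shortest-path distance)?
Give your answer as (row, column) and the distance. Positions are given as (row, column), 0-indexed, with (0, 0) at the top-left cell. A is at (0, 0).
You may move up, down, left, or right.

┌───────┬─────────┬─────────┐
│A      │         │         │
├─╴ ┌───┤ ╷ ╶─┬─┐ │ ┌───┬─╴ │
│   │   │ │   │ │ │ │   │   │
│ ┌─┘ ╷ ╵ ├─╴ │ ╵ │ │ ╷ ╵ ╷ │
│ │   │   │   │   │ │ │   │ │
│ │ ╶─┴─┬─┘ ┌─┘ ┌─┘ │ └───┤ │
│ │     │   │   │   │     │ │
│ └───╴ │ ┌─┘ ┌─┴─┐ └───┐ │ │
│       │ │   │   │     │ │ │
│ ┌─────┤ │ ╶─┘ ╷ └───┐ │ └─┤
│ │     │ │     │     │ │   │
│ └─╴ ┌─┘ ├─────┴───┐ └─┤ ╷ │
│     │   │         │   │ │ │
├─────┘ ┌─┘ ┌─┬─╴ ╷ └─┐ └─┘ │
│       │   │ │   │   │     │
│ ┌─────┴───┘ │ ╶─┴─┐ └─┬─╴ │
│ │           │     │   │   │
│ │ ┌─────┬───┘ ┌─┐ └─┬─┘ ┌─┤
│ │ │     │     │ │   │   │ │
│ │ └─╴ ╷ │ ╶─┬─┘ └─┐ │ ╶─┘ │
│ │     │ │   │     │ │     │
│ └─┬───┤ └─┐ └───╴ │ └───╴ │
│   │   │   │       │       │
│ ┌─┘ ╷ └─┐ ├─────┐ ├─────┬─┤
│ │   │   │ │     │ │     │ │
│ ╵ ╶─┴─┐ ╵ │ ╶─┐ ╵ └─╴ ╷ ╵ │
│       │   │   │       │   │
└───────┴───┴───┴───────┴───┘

Computing BFS distances from A to all cells:
Furthest cell: (12, 13)
Distance: 79 steps

Path from A to the furthest cell:

┌───────┬─────────┬─────────┐
│A ↓    │↱ → → → ↓│         │
├─╴ ┌───┤ ╷ ╶─┬─┐ │ ┌───┬─╴ │
│↓ ↲│↱ ↓│↑│   │ │↓│ │   │   │
│ ┌─┘ ╷ ╵ ├─╴ │ ╵ │ │ ╷ ╵ ╷ │
│↓│↱ ↑│↳ ↑│   │↓ ↲│ │ │   │ │
│ │ ╶─┴─┬─┘ ┌─┘ ┌─┘ │ └───┤ │
│↓│↑ ← ↰│   │↓ ↲│   │     │ │
│ └───╴ │ ┌─┘ ┌─┴─┐ └───┐ │ │
│↳ → → ↑│ │↓ ↲│↱ ↓│     │ │ │
│ ┌─────┤ │ ╶─┘ ╷ └───┐ │ └─┤
│ │     │ │↳ → ↑│↳ → ↓│ │   │
│ └─╴ ┌─┘ ├─────┴───┐ └─┤ ╷ │
│     │   │         │↳ ↓│ │ │
├─────┘ ┌─┘ ┌─┬─╴ ╷ └─┐ └─┘ │
│       │   │ │   │   │↳ → ↓│
│ ┌─────┴───┘ │ ╶─┴─┐ └─┬─╴ │
│ │           │↓ ← ↰│   │↓ ↲│
│ │ ┌─────┬───┘ ┌─┐ └─┬─┘ ┌─┤
│ │ │     │↓ ← ↲│ │↑ ↰│↓ ↲│ │
│ │ └─╴ ╷ │ ╶─┬─┘ └─┐ │ ╶─┘ │
│ │     │ │↳ ↓│     │↑│↳ → ↓│
│ └─┬───┤ └─┐ └───╴ │ └───╴ │
│   │   │   │↳ → → ↓│↑ ← ← ↲│
│ ┌─┘ ╷ └─┐ ├─────┐ ├─────┬─┤
│ │   │   │ │     │↓│  ↱ ↓│B│
│ ╵ ╶─┴─┐ ╵ │ ╶─┐ ╵ └─╴ ╷ ╵ │
│       │   │   │  ↳ → ↑│↳ ↑│
└───────┴───┴───┴───────┴───┘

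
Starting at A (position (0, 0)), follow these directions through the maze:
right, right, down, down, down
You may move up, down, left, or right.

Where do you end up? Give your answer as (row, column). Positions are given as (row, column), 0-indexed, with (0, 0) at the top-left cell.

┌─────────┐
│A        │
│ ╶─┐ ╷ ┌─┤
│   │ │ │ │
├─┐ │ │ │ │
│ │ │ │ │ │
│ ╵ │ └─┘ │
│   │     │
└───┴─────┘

Following directions step by step:
Start: (0, 0)
  right: (0, 0) → (0, 1)
  right: (0, 1) → (0, 2)
  down: (0, 2) → (1, 2)
  down: (1, 2) → (2, 2)
  down: (2, 2) → (3, 2)
Final position: (3, 2)

Path taken:

┌─────────┐
│A → ↓    │
│ ╶─┐ ╷ ┌─┤
│   │↓│ │ │
├─┐ │ │ │ │
│ │ │↓│ │ │
│ ╵ │ └─┘ │
│   │B    │
└───┴─────┘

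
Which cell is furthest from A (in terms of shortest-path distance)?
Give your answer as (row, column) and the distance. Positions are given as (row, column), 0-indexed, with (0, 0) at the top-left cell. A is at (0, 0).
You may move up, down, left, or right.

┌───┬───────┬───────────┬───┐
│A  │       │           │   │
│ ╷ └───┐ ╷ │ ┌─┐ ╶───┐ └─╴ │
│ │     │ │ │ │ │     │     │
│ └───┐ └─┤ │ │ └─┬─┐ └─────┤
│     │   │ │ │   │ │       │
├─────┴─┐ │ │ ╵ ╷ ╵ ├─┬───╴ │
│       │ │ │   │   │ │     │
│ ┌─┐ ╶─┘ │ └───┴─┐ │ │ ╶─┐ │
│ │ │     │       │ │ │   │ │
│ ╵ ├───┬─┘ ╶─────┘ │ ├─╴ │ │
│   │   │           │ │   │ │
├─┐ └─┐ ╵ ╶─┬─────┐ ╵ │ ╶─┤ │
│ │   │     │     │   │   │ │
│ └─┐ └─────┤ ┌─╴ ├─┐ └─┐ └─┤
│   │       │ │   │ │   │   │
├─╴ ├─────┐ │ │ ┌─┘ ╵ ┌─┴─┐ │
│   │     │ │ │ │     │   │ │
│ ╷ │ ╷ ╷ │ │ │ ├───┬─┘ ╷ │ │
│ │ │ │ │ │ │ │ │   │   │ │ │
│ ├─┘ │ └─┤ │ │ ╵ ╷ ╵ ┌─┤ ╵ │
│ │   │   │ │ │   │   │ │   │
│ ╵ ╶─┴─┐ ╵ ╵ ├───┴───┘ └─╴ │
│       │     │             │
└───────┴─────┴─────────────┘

Computing BFS distances from A to all cells:
Furthest cell: (0, 2)
Distance: 96 steps

Path from A to the furthest cell:

┌───┬───────┬───────────┬───┐
│A ↓│B ← ← ↰│↓ ← ↰      │   │
│ ╷ └───┐ ╷ │ ┌─┐ ╶───┐ └─╴ │
│ │↳ → ↓│ │↑│↓│ │↑ ← ↰│     │
│ └───┐ └─┤ │ │ └─┬─┐ └─────┤
│     │↳ ↓│↑│↓│↱ ↓│ │↑ ← ← ↰│
├─────┴─┐ │ │ ╵ ╷ ╵ ├─┬───╴ │
│↓ ← ↰  │↓│↑│↳ ↑│↳ ↓│ │↱ → ↑│
│ ┌─┐ ╶─┘ │ └───┴─┐ │ │ ╶─┐ │
│↓│ │↑ ← ↲│↑      │↓│ │↑ ↰│ │
│ ╵ ├───┬─┘ ╶─────┘ │ ├─╴ │ │
│↳ ↓│   │  ↑ ← ← ← ↲│ │↱ ↑│ │
├─┐ └─┐ ╵ ╶─┬─────┐ ╵ │ ╶─┤ │
│ │↳ ↓│     │↱ → ↓│   │↑ ↰│ │
│ └─┐ └─────┤ ┌─╴ ├─┐ └─┐ └─┤
│   │↳ → → ↓│↑│↓ ↲│ │   │↑ ↰│
├─╴ ├─────┐ │ │ ┌─┘ ╵ ┌─┴─┐ │
│   │     │↓│↑│↓│     │↱ ↓│↑│
│ ╷ │ ╷ ╷ │ │ │ ├───┬─┘ ╷ │ │
│ │ │ │ │ │↓│↑│↓│↱ ↓│↱ ↑│↓│↑│
│ ├─┘ │ └─┤ │ │ ╵ ╷ ╵ ┌─┤ ╵ │
│ │   │   │↓│↑│↳ ↑│↳ ↑│ │↳ ↑│
│ ╵ ╶─┴─┐ ╵ ╵ ├───┴───┘ └─╴ │
│       │  ↳ ↑│             │
└───────┴─────┴─────────────┘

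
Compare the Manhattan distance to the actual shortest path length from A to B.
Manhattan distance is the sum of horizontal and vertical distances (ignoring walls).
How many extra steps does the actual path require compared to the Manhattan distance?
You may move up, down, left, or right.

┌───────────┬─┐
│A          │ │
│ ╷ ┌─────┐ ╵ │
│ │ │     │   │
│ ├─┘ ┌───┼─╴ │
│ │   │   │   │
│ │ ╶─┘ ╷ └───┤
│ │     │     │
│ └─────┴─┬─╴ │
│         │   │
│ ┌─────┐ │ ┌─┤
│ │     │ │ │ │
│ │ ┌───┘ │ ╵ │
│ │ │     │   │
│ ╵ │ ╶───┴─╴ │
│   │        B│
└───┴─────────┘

Manhattan distance: |7 - 0| + |6 - 0| = 13
Actual path length: 17
Extra steps: 17 - 13 = 4

Solution:

┌───────────┬─┐
│A          │ │
│ ╷ ┌─────┐ ╵ │
│↓│ │     │   │
│ ├─┘ ┌───┼─╴ │
│↓│   │   │   │
│ │ ╶─┘ ╷ └───┤
│↓│     │     │
│ └─────┴─┬─╴ │
│↳ → → → ↓│   │
│ ┌─────┐ │ ┌─┤
│ │     │↓│ │ │
│ │ ┌───┘ │ ╵ │
│ │ │↓ ← ↲│   │
│ ╵ │ ╶───┴─╴ │
│   │↳ → → → B│
└───┴─────────┘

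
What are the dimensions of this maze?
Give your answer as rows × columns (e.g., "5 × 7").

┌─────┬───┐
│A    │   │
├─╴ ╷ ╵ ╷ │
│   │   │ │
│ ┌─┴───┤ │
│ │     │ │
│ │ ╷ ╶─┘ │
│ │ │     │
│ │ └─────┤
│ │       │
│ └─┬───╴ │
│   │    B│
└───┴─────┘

Counting the maze dimensions:
Rows (vertical): 6
Columns (horizontal): 5
Dimensions: 6 × 5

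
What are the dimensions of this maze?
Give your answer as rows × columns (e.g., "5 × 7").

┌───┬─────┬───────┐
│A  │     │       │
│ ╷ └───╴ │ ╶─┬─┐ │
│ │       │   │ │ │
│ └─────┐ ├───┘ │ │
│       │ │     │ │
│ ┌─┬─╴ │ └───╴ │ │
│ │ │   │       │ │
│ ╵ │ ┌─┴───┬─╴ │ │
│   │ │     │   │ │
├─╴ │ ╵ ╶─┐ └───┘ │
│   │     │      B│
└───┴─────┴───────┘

Counting the maze dimensions:
Rows (vertical): 6
Columns (horizontal): 9
Dimensions: 6 × 9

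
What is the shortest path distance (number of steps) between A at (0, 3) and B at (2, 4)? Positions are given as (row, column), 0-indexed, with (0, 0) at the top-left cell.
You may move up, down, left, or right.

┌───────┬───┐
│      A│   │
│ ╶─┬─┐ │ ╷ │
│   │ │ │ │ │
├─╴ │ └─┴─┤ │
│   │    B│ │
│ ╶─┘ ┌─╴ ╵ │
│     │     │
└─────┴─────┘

Finding path from (0, 3) to (2, 4):
Path: (0,3) → (0,2) → (0,1) → (0,0) → (1,0) → (1,1) → (2,1) → (2,0) → (3,0) → (3,1) → (3,2) → (2,2) → (2,3) → (2,4)
Distance: 13 steps

Solution:

┌───────┬───┐
│↓ ← ← A│   │
│ ╶─┬─┐ │ ╷ │
│↳ ↓│ │ │ │ │
├─╴ │ └─┴─┤ │
│↓ ↲│↱ → B│ │
│ ╶─┘ ┌─╴ ╵ │
│↳ → ↑│     │
└─────┴─────┘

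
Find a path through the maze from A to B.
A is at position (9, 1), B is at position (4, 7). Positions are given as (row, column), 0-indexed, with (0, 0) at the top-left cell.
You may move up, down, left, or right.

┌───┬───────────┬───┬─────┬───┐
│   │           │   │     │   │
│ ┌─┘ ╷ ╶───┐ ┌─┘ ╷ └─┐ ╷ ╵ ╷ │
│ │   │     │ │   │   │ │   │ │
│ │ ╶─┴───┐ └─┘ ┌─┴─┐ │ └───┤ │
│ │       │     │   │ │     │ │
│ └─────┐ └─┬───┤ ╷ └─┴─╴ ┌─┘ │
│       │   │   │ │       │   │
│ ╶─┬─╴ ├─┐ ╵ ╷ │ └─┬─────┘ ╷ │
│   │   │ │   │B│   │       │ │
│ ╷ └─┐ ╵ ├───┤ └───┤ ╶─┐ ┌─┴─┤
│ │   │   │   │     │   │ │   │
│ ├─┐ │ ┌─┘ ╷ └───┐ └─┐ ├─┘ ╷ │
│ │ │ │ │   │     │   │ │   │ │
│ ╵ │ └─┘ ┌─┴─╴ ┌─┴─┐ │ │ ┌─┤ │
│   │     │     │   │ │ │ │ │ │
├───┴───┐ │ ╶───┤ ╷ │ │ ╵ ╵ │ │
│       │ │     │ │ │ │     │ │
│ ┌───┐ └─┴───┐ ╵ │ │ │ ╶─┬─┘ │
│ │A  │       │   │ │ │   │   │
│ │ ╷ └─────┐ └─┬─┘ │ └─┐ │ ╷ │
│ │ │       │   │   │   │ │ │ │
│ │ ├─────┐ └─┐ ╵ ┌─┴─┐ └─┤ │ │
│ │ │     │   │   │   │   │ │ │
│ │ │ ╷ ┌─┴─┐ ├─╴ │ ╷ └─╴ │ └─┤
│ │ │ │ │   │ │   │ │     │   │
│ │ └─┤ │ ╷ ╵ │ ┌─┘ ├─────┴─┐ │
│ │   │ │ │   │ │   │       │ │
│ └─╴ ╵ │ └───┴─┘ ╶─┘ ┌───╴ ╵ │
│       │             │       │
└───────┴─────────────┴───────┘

Finding the shortest path from (9, 1) to (4, 7):
Path length: 39 steps
Directions: right → down → right → right → right → down → right → down → down → left → up → left → down → down → right → right → right → right → up → right → up → up → right → down → right → right → up → left → up → left → up → up → up → up → left → up → left → left → up

Solution:

┌───┬───────────┬───┬─────┬───┐
│   │           │   │     │   │
│ ┌─┘ ╷ ╶───┐ ┌─┘ ╷ └─┐ ╷ ╵ ╷ │
│ │   │     │ │   │   │ │   │ │
│ │ ╶─┴───┐ └─┘ ┌─┴─┐ │ └───┤ │
│ │       │     │   │ │     │ │
│ └─────┐ └─┬───┤ ╷ └─┴─╴ ┌─┘ │
│       │   │   │ │       │   │
│ ╶─┬─╴ ├─┐ ╵ ╷ │ └─┬─────┘ ╷ │
│   │   │ │   │B│   │       │ │
│ ╷ └─┐ ╵ ├───┤ └───┤ ╶─┐ ┌─┴─┤
│ │   │   │   │↑ ← ↰│   │ │   │
│ ├─┐ │ ┌─┘ ╷ └───┐ └─┐ ├─┘ ╷ │
│ │ │ │ │   │     │↑ ↰│ │   │ │
│ ╵ │ └─┘ ┌─┴─╴ ┌─┴─┐ │ │ ┌─┤ │
│   │     │     │   │↑│ │ │ │ │
├───┴───┐ │ ╶───┤ ╷ │ │ ╵ ╵ │ │
│       │ │     │ │ │↑│     │ │
│ ┌───┐ └─┴───┐ ╵ │ │ │ ╶─┬─┘ │
│ │A ↓│       │   │ │↑│   │   │
│ │ ╷ └─────┐ └─┬─┘ │ └─┐ │ ╷ │
│ │ │↳ → → ↓│   │   │↑ ↰│ │ │ │
│ │ ├─────┐ └─┐ ╵ ┌─┴─┐ └─┤ │ │
│ │ │     │↳ ↓│   │↱ ↓│↑ ↰│ │ │
│ │ │ ╷ ┌─┴─┐ ├─╴ │ ╷ └─╴ │ └─┤
│ │ │ │ │↓ ↰│↓│   │↑│↳ → ↑│   │
│ │ └─┤ │ ╷ ╵ │ ┌─┘ ├─────┴─┐ │
│ │   │ │↓│↑ ↲│ │↱ ↑│       │ │
│ └─╴ ╵ │ └───┴─┘ ╶─┘ ┌───╴ ╵ │
│       │↳ → → → ↑    │       │
└───────┴─────────────┴───────┘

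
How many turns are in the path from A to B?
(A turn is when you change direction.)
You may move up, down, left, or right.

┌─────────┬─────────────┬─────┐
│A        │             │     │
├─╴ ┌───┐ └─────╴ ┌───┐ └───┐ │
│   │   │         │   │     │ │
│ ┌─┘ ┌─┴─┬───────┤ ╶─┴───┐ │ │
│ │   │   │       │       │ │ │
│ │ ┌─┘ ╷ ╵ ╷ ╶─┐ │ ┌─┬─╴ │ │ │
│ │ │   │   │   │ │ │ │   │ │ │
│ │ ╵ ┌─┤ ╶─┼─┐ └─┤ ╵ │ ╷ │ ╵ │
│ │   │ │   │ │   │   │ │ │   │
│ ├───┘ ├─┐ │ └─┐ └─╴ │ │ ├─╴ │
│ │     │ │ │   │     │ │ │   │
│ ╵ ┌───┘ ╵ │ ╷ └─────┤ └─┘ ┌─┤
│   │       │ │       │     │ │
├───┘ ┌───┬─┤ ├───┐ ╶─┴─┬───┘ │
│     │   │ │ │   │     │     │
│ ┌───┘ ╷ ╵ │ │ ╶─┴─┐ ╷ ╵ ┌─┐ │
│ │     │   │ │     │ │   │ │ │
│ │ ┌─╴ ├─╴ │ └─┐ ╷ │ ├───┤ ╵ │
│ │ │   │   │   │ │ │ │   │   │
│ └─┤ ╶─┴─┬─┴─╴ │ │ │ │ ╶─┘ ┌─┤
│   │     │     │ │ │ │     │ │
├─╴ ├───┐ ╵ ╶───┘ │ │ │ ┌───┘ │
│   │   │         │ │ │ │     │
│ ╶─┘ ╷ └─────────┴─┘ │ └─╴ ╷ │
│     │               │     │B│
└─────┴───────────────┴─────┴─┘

Directions: right, right, right, right, down, right, right, right, right, up, right, right, right, down, right, right, down, down, down, right, down, left, down, left, left, up, up, up, right, up, left, left, left, down, down, right, down, left, left, up, left, up, left, up, left, down, left, down, right, down, down, left, left, left, down, left, left, down, down, down, right, down, left, down, right, right, up, right, down, right, right, right, right, right, right, right, up, up, up, up, up, right, down, right, up, right, right, down, down, left, down, left, left, down, down, right, right, up, right, down
Number of turns: 59

Solution:

┌─────────┬─────────────┬─────┐
│A → → → ↓│      ↱ → → ↓│     │
├─╴ ┌───┐ └─────╴ ┌───┐ └───┐ │
│   │   │↳ → → → ↑│   │↳ → ↓│ │
│ ┌─┘ ┌─┴─┬───────┤ ╶─┴───┐ │ │
│ │   │   │↓ ↰    │↓ ← ← ↰│↓│ │
│ │ ┌─┘ ╷ ╵ ╷ ╶─┐ │ ┌─┬─╴ │ │ │
│ │ │   │↓ ↲│↑ ↰│ │↓│ │↱ ↑│↓│ │
│ │ ╵ ┌─┤ ╶─┼─┐ └─┤ ╵ │ ╷ │ ╵ │
│ │   │ │↳ ↓│ │↑ ↰│↳ ↓│↑│ │↳ ↓│
│ ├───┘ ├─┐ │ └─┐ └─╴ │ │ ├─╴ │
│ │     │ │↓│   │↑ ← ↲│↑│ │↓ ↲│
│ ╵ ┌───┘ ╵ │ ╷ └─────┤ └─┘ ┌─┤
│   │↓ ← ← ↲│ │       │↑ ← ↲│ │
├───┘ ┌───┬─┤ ├───┐ ╶─┴─┬───┘ │
│↓ ← ↲│   │ │ │   │  ↱ ↓│↱ → ↓│
│ ┌───┘ ╷ ╵ │ │ ╶─┴─┐ ╷ ╵ ┌─┐ │
│↓│     │   │ │     │↑│↳ ↑│ │↓│
│ │ ┌─╴ ├─╴ │ └─┐ ╷ │ ├───┤ ╵ │
│↓│ │   │   │   │ │ │↑│   │↓ ↲│
│ └─┤ ╶─┴─┬─┴─╴ │ │ │ │ ╶─┘ ┌─┤
│↳ ↓│     │     │ │ │↑│↓ ← ↲│ │
├─╴ ├───┐ ╵ ╶───┘ │ │ │ ┌───┘ │
│↓ ↲│↱ ↓│         │ │↑│↓│  ↱ ↓│
│ ╶─┘ ╷ └─────────┴─┘ │ └─╴ ╷ │
│↳ → ↑│↳ → → → → → → ↑│↳ → ↑│B│
└─────┴───────────────┴─────┴─┘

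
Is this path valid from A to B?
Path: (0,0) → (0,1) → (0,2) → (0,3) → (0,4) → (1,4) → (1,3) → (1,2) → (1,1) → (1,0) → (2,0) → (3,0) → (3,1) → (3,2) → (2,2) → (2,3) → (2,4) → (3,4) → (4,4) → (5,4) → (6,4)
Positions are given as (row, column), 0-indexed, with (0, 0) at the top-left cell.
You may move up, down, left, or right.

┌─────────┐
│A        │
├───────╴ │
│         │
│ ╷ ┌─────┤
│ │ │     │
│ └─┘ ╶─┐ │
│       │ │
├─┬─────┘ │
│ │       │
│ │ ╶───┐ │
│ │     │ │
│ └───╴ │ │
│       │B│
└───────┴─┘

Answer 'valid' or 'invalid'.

Checking path validity:
Result: All consecutive moves are passable.

valid

Correct solution:

┌─────────┐
│A → → → ↓│
├───────╴ │
│↓ ← ← ← ↲│
│ ╷ ┌─────┤
│↓│ │↱ → ↓│
│ └─┘ ╶─┐ │
│↳ → ↑  │↓│
├─┬─────┘ │
│ │      ↓│
│ │ ╶───┐ │
│ │     │↓│
│ └───╴ │ │
│       │B│
└───────┴─┘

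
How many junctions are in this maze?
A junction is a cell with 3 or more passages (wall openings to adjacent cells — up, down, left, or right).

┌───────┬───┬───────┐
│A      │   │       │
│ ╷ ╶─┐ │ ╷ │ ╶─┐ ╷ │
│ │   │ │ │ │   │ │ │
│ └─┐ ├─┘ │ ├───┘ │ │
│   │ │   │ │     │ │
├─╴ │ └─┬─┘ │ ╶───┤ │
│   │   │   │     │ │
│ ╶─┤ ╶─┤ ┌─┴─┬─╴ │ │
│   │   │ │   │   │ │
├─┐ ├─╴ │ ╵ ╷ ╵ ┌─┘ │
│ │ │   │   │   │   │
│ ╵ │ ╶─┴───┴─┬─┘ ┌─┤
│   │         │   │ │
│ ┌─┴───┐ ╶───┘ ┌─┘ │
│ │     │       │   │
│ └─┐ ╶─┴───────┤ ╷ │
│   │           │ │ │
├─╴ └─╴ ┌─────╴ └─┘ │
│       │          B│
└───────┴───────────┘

Checking each cell for number of passages:

Junctions found (3+ passages):
  (0, 1): 3 passages
  (0, 8): 3 passages
  (3, 2): 3 passages
  (6, 0): 3 passages
  (6, 4): 3 passages
  (7, 2): 3 passages
  (7, 9): 3 passages
  (8, 3): 3 passages
  (9, 1): 3 passages
  (9, 7): 3 passages
Total junctions: 10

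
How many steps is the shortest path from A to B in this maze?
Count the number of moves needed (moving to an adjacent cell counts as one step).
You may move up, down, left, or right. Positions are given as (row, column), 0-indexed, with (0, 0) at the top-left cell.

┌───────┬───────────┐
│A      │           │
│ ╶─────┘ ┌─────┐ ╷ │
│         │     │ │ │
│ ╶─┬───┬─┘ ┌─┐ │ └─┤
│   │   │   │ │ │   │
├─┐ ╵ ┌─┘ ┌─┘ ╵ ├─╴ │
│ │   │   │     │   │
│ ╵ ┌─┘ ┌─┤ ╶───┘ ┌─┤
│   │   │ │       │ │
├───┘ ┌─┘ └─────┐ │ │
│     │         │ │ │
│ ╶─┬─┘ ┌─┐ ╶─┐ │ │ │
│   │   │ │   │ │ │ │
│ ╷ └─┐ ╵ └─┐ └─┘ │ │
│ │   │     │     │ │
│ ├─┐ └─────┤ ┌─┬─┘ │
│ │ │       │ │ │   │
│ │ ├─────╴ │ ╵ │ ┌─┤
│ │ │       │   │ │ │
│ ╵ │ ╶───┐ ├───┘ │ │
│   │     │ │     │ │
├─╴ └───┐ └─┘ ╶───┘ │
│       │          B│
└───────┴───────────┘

Using BFS to find shortest path:
Start: (0, 0), End: (11, 9)
Path found:
(0,0) → (1,0) → (1,1) → (1,2) → (1,3) → (1,4) → (0,4) → (0,5) → (0,6) → (0,7) → (0,8) → (1,8) → (2,8) → (2,9) → (3,9) → (3,8) → (4,8) → (4,7) → (4,6) → (4,5) → (3,5) → (3,6) → (3,7) → (2,7) → (1,7) → (1,6) → (1,5) → (2,5) → (2,4) → (3,4) → (3,3) → (4,3) → (4,2) → (5,2) → (5,1) → (5,0) → (6,0) → (6,1) → (7,1) → (7,2) → (8,2) → (8,3) → (8,4) → (8,5) → (9,5) → (9,4) → (9,3) → (9,2) → (10,2) → (10,3) → (10,4) → (11,4) → (11,5) → (11,6) → (11,7) → (11,8) → (11,9)
Number of steps: 56

Solution:

┌───────┬───────────┐
│A      │↱ → → → ↓  │
│ ╶─────┘ ┌─────┐ ╷ │
│↳ → → → ↑│↓ ← ↰│↓│ │
│ ╶─┬───┬─┘ ┌─┐ │ └─┤
│   │   │↓ ↲│ │↑│↳ ↓│
├─┐ ╵ ┌─┘ ┌─┘ ╵ ├─╴ │
│ │   │↓ ↲│↱ → ↑│↓ ↲│
│ ╵ ┌─┘ ┌─┤ ╶───┘ ┌─┤
│   │↓ ↲│ │↑ ← ← ↲│ │
├───┘ ┌─┘ └─────┐ │ │
│↓ ← ↲│         │ │ │
│ ╶─┬─┘ ┌─┐ ╶─┐ │ │ │
│↳ ↓│   │ │   │ │ │ │
│ ╷ └─┐ ╵ └─┐ └─┘ │ │
│ │↳ ↓│     │     │ │
│ ├─┐ └─────┤ ┌─┬─┘ │
│ │ │↳ → → ↓│ │ │   │
│ │ ├─────╴ │ ╵ │ ┌─┤
│ │ │↓ ← ← ↲│   │ │ │
│ ╵ │ ╶───┐ ├───┘ │ │
│   │↳ → ↓│ │     │ │
├─╴ └───┐ └─┘ ╶───┘ │
│       │↳ → → → → B│
└───────┴───────────┘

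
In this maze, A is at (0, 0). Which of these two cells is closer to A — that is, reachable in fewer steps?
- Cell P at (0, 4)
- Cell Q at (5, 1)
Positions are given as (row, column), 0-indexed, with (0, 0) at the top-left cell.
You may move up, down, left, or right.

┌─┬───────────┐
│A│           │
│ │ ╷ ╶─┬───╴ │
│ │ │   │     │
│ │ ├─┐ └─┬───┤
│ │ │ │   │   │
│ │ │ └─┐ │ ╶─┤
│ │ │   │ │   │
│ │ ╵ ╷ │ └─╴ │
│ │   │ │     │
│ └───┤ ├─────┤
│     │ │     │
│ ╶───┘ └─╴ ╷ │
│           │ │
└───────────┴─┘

Shortest path A → P at (0, 4): 22 steps
Shortest path A → Q at (5, 1): 6 steps

Q is closer (6 steps vs 22 steps).

Path to P:

┌─┬───────────┐
│A│↱ → → P    │
│ │ ╷ ╶─┬───╴ │
│↓│↑│   │     │
│ │ ├─┐ └─┬───┤
│↓│↑│ │   │   │
│ │ │ └─┐ │ ╶─┤
│↓│↑│↓ ↰│ │   │
│ │ ╵ ╷ │ └─╴ │
│↓│↑ ↲│↑│     │
│ └───┤ ├─────┤
│↓    │↑│     │
│ ╶───┘ └─╴ ╷ │
│↳ → → ↑    │ │
└───────────┴─┘

Path to Q:

┌─┬───────────┐
│A│           │
│ │ ╷ ╶─┬───╴ │
│↓│ │   │     │
│ │ ├─┐ └─┬───┤
│↓│ │ │   │   │
│ │ │ └─┐ │ ╶─┤
│↓│ │   │ │   │
│ │ ╵ ╷ │ └─╴ │
│↓│   │ │     │
│ └───┤ ├─────┤
│↳ Q  │ │     │
│ ╶───┘ └─╴ ╷ │
│           │ │
└───────────┴─┘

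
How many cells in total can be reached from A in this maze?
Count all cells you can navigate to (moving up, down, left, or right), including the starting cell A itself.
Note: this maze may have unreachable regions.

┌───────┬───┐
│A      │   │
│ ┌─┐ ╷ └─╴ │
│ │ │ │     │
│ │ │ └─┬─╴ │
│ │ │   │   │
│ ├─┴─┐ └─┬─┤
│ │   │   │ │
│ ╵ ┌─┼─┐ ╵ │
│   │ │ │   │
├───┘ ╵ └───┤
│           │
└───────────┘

Using BFS/flood-fill to find all reachable cells from A:
Maze size: 6 × 6 = 36 total cells
10 cell(s) are walled off and cannot be reached from A.
Reachable cells: 26

Reachable region (· marks reachable cells):

┌───────┬───┐
│A · · ·│· ·│
│ ┌─┐ ╷ └─╴ │
│·│ │·│· · ·│
│ │ │ └─┬─╴ │
│·│ │· ·│· ·│
│ ├─┴─┐ └─┬─┤
│·│· ·│· ·│·│
│ ╵ ┌─┼─┐ ╵ │
│· ·│ │ │· ·│
├───┘ ╵ └───┤
│           │
└───────────┘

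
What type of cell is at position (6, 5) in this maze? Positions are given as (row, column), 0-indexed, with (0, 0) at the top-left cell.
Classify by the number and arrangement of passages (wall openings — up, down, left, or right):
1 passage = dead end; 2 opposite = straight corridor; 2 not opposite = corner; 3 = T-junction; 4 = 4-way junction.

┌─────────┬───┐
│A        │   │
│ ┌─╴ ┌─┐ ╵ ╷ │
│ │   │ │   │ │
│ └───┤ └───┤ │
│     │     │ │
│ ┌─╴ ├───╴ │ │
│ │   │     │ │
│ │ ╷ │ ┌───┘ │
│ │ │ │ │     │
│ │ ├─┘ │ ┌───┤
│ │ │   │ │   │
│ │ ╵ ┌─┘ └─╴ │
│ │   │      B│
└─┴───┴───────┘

Checking cell at (6, 5):
Number of passages: 2
Cell type: straight corridor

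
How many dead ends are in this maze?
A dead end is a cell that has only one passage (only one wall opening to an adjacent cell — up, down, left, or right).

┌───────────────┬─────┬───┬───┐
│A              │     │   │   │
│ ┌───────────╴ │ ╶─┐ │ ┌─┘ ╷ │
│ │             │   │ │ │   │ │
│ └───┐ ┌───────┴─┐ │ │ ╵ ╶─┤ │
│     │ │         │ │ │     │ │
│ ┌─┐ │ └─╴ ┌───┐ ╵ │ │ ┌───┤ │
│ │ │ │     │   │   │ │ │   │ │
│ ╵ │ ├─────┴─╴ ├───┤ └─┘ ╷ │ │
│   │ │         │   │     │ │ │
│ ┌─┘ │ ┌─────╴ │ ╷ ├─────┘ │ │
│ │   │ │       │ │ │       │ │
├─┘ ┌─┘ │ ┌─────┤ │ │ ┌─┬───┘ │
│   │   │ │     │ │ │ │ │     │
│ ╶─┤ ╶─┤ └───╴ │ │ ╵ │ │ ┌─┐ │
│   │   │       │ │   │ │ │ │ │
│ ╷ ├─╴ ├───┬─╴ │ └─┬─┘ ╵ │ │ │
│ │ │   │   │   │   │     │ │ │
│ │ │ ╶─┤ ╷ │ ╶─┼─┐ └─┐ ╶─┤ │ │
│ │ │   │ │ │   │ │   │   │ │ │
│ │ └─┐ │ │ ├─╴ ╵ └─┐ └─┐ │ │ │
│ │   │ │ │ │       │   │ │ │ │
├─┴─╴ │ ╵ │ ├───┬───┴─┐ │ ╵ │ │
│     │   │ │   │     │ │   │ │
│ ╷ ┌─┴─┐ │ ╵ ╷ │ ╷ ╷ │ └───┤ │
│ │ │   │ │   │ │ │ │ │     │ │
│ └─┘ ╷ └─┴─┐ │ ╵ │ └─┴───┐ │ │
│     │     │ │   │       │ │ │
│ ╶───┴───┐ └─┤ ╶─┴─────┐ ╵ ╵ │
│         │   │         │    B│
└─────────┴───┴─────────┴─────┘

Checking each cell for number of passages:

Dead ends found at positions:
  (0, 12)
  (1, 1)
  (2, 4)
  (2, 13)
  (3, 1)
  (3, 6)
  (3, 11)
  (5, 0)
  (6, 5)
  (6, 11)
  (7, 13)
  (8, 10)
  (9, 8)
  (10, 0)
  (10, 6)
  (10, 9)
  (12, 1)
  (12, 4)
  (12, 10)
  (13, 6)
  (14, 4)
  (14, 6)
  (14, 11)
Total dead ends: 23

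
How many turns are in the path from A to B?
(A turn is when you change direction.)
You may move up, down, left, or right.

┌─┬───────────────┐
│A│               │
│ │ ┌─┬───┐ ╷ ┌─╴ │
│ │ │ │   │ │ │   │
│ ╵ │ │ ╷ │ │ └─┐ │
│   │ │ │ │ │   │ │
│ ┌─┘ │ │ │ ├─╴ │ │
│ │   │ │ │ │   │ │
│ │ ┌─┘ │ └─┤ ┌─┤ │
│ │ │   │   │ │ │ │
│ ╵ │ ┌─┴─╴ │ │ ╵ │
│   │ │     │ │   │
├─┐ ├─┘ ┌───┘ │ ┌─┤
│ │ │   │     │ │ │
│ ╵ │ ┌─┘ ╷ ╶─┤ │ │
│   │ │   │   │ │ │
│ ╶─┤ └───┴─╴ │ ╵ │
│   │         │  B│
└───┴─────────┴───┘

Directions: down, down, right, up, up, right, right, right, right, right, right, right, down, down, down, down, down, left, down, down, down, right
Number of turns: 7

Solution:

┌─┬───────────────┐
│A│↱ → → → → → → ↓│
│ │ ┌─┬───┐ ╷ ┌─╴ │
│↓│↑│ │   │ │ │  ↓│
│ ╵ │ │ ╷ │ │ └─┐ │
│↳ ↑│ │ │ │ │   │↓│
│ ┌─┘ │ │ │ ├─╴ │ │
│ │   │ │ │ │   │↓│
│ │ ┌─┘ │ └─┤ ┌─┤ │
│ │ │   │   │ │ │↓│
│ ╵ │ ┌─┴─╴ │ │ ╵ │
│   │ │     │ │↓ ↲│
├─┐ ├─┘ ┌───┘ │ ┌─┤
│ │ │   │     │↓│ │
│ ╵ │ ┌─┘ ╷ ╶─┤ │ │
│   │ │   │   │↓│ │
│ ╶─┤ └───┴─╴ │ ╵ │
│   │         │↳ B│
└───┴─────────┴───┘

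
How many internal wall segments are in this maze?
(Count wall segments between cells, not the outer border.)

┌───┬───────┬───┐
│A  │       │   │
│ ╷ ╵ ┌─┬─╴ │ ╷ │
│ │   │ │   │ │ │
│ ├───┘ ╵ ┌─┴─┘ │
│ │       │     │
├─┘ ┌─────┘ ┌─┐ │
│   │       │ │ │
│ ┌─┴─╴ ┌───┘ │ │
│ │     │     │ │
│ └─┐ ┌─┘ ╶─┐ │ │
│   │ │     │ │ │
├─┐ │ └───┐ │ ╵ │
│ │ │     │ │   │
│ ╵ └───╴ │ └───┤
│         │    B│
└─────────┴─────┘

Counting internal wall segments:
Total internal walls: 49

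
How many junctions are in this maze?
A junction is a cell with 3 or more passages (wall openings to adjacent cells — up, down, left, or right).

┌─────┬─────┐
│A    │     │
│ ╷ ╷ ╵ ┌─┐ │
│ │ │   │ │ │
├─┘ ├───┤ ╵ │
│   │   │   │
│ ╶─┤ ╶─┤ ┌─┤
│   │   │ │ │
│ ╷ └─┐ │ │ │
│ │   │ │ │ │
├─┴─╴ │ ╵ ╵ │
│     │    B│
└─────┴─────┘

Checking each cell for number of passages:

Junctions found (3+ passages):
  (0, 1): 3 passages
  (2, 4): 3 passages
  (3, 0): 3 passages
  (5, 4): 3 passages
Total junctions: 4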